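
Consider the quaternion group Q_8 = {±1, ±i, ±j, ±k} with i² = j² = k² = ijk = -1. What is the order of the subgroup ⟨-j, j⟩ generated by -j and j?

4

|⟨-j⟩| = 4 and |⟨j⟩| = 4, so |H| is a multiple of lcm(4, 4) = 4 and divides |G| = 8.
Closing under the operation: H = {1, -1, j, -j}, so |H| = 4.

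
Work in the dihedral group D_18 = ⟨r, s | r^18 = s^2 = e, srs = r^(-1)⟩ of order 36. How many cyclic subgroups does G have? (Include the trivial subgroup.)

Each element a generates a cyclic subgroup ⟨a⟩; distinct elements may generate the same one (a cyclic group of order d has φ(d) generators).
Cyclic subgroups by order — order 1: 1; order 2: 19; order 3: 1; order 6: 1; order 9: 1; order 18: 1.
Total: 24.

24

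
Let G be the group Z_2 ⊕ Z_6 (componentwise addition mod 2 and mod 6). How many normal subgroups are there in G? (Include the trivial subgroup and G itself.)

10

G is abelian, so every subgroup is normal.
G has 10 subgroups in total, hence 10 normal subgroups.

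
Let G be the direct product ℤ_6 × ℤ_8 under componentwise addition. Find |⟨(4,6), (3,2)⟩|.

24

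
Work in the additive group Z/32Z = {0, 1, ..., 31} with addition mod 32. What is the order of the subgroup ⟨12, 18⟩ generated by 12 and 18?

16

|⟨12⟩| = 8 and |⟨18⟩| = 16, so |H| is a multiple of lcm(8, 16) = 16 and divides |G| = 32.
Closing under the operation: H = {0, 2, 4, 6, 8, 10, 12, 14, 16, 18, 20, 22, 24, 26, 28, 30}, so |H| = 16.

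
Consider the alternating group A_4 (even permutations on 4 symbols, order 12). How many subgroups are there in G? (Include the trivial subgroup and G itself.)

|G| = 12, so by Lagrange every subgroup order divides 12. Divisors: 1, 2, 3, 4, 6, 12.
Subgroups by order — order 1: 1; order 2: 3; order 3: 4; order 4: 1; order 6: 0; order 12: 1.
Total: 1 + 3 + 4 + 1 + 0 + 1 = 10.

10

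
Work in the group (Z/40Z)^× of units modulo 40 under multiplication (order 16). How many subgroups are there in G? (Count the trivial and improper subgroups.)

|G| = 16, so by Lagrange every subgroup order divides 16. Divisors: 1, 2, 4, 8, 16.
Subgroups by order — order 1: 1; order 2: 7; order 4: 11; order 8: 7; order 16: 1.
Total: 1 + 7 + 11 + 7 + 1 = 27.

27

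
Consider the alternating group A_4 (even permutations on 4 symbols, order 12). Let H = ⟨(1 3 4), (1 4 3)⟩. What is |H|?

3

|⟨(1 3 4)⟩| = 3 and |⟨(1 4 3)⟩| = 3, so |H| is a multiple of lcm(3, 3) = 3 and divides |G| = 12.
Closing under the operation: H = {e, (1 3 4), (1 4 3)}, so |H| = 3.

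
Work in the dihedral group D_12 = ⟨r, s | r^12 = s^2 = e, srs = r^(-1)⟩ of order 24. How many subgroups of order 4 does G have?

7

|G| = 24 and 4 | 24, so subgroups of order 4 are possible by Lagrange.
The subgroups of order 4 are: {e, r^6, r^4s, r^10s}; {e, r^6, r^5s, r^11s}; {e, r^6, r^2s, r^8s}; {e, r^3, r^6, r^9}; … (7 in all).
So G has 7 subgroups of order 4.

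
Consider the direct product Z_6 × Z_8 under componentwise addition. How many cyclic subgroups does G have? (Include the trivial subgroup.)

16

A cyclic subgroup of order d is generated by each of its φ(d) elements of order d, so the cyclic subgroups of order d number (#elements of order d)/φ(d).
Cyclic subgroups by order — order 1: 1; order 2: 3; order 3: 1; order 4: 2; order 6: 3; order 8: 2; order 12: 2; order 24: 2.
Total: 16.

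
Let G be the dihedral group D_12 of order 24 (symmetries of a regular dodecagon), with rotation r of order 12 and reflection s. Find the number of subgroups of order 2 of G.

|G| = 24 and 2 | 24, so subgroups of order 2 are possible by Lagrange.
The subgroups of order 2 are: {e, r^10s}; {e, r^11s}; {e, r^2s}; {e, r^3s}; … (13 in all).
So G has 13 subgroups of order 2.

13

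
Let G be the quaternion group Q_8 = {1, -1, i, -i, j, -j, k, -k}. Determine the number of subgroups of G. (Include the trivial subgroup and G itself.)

|G| = 8, so by Lagrange every subgroup order divides 8. Divisors: 1, 2, 4, 8.
Subgroups by order — order 1: 1; order 2: 1; order 4: 3; order 8: 1.
Total: 1 + 1 + 3 + 1 = 6.

6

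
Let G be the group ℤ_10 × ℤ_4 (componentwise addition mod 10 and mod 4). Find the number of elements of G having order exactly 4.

An element (a,b) has order lcm(ord(a), ord(b)); count pairs with lcm equal to 4.
Enumerating gives 4 such elements.

4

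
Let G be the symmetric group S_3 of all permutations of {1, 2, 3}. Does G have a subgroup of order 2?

Yes

2 | 6. A subgroup of order 2 is {e, (1 2)}.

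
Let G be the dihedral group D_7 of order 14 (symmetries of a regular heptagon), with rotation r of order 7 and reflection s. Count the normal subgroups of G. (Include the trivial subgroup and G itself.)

G has 10 subgroups. Checking conjugation-invariance by order — order 1: 1/1 normal; order 2: 0/7 normal; order 7: 1/1 normal; order 14: 1/1 normal.
Total normal subgroups: 3.

3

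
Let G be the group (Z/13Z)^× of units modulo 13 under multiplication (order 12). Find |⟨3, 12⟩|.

6

|⟨3⟩| = 3 and |⟨12⟩| = 2, so |H| is a multiple of lcm(3, 2) = 6 and divides |G| = 12.
Closing under the operation: H = {1, 3, 4, 9, 10, 12}, so |H| = 6.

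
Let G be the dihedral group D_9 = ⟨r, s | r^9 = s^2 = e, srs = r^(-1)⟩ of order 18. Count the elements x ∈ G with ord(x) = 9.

The elements of order 9 are: r, r^2, r^4, r^5, r^7, r^8.
That's 6.

6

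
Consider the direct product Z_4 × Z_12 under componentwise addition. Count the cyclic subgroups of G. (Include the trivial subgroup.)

Each element a generates a cyclic subgroup ⟨a⟩; distinct elements may generate the same one (a cyclic group of order d has φ(d) generators).
Cyclic subgroups by order — order 1: 1; order 2: 3; order 3: 1; order 4: 6; order 6: 3; order 12: 6.
Total: 20.

20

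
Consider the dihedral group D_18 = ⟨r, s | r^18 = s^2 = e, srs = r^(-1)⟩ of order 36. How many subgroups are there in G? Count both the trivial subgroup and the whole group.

45

|G| = 36, so by Lagrange every subgroup order divides 36. Divisors: 1, 2, 3, 4, 6, 9, 12, 18, 36.
Subgroups by order — order 1: 1; order 2: 19; order 3: 1; order 4: 9; order 6: 7; order 9: 1; order 12: 3; order 18: 3; order 36: 1.
Total: 1 + 19 + 1 + 9 + 7 + 1 + 3 + 3 + 1 = 45.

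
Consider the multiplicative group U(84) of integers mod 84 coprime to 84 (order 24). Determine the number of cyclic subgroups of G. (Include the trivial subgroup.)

Each element a generates a cyclic subgroup ⟨a⟩; distinct elements may generate the same one (a cyclic group of order d has φ(d) generators).
Cyclic subgroups by order — order 1: 1; order 2: 7; order 3: 1; order 6: 7.
Total: 16.

16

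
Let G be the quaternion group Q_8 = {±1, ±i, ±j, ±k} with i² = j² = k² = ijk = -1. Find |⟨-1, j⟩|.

4

|⟨-1⟩| = 2 and |⟨j⟩| = 4, so |H| is a multiple of lcm(2, 4) = 4 and divides |G| = 8.
Closing under the operation: H = {1, -1, j, -j}, so |H| = 4.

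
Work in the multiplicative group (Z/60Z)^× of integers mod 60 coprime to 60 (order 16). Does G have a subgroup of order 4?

Yes

4 | 16. A subgroup of order 4 is {1, 11, 19, 29}.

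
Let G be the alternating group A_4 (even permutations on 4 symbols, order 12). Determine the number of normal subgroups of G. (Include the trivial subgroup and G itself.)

G has 10 subgroups. Checking conjugation-invariance by order — order 1: 1/1 normal; order 2: 0/3 normal; order 3: 0/4 normal; order 4: 1/1 normal; order 12: 1/1 normal.
Total normal subgroups: 3.

3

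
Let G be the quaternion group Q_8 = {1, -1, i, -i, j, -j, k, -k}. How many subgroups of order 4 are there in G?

3

|G| = 8 and 4 | 8, so subgroups of order 4 are possible by Lagrange.
The subgroups of order 4 are: {1, -1, i, -i}; {1, -1, j, -j}; {1, -1, k, -k}.
So G has 3 subgroups of order 4.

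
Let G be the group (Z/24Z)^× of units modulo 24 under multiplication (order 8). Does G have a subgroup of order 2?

Yes

2 | 8. A subgroup of order 2 is {1, 11}.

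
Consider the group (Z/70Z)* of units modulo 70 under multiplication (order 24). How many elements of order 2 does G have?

3

The elements of order 2 are: 29, 41, 69.
That's 3.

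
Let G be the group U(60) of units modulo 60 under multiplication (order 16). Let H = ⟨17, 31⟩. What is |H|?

|⟨17⟩| = 4 and |⟨31⟩| = 2, so |H| is a multiple of lcm(4, 2) = 4 and divides |G| = 16.
Closing under the operation: H = {1, 17, 19, 23, 31, 47, 49, 53}, so |H| = 8.

8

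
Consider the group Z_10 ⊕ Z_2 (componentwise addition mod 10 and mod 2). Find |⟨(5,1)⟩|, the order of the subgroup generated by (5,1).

The order of (5,1) in Z_10 × Z_2 is lcm(ord(5) in Z_10, ord(1) in Z_2).
ord(5) = 2 and ord(1) = 2, so |⟨(5,1)⟩| = lcm(2, 2) = 2.

2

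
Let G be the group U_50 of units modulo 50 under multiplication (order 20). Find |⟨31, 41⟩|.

5

|⟨31⟩| = 5 and |⟨41⟩| = 5, so |H| is a multiple of lcm(5, 5) = 5 and divides |G| = 20.
Closing under the operation: H = {1, 11, 21, 31, 41}, so |H| = 5.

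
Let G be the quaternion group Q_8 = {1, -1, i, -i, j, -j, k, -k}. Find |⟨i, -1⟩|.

4

|⟨i⟩| = 4 and |⟨-1⟩| = 2, so |H| is a multiple of lcm(4, 2) = 4 and divides |G| = 8.
Closing under the operation: H = {1, -1, i, -i}, so |H| = 4.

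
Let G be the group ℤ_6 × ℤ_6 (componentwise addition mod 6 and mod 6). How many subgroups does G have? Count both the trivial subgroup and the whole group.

|G| = 36, so by Lagrange every subgroup order divides 36. Divisors: 1, 2, 3, 4, 6, 9, 12, 18, 36.
Subgroups by order — order 1: 1; order 2: 3; order 3: 4; order 4: 1; order 6: 12; order 9: 1; order 12: 4; order 18: 3; order 36: 1.
Total: 1 + 3 + 4 + 1 + 12 + 1 + 4 + 3 + 1 = 30.

30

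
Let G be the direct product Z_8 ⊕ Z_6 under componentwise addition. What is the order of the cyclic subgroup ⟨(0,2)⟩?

The order of (0,2) in Z_8 × Z_6 is lcm(ord(0) in Z_8, ord(2) in Z_6).
ord(0) = 1 and ord(2) = 3, so |⟨(0,2)⟩| = lcm(1, 3) = 3.

3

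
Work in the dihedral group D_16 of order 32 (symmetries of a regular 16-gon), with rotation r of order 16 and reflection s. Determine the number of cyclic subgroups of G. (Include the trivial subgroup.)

Group the elements of G by the cyclic subgroup they generate; each cyclic subgroup of order d accounts for φ(d) elements.
Cyclic subgroups by order — order 1: 1; order 2: 17; order 4: 1; order 8: 1; order 16: 1.
Total: 21.

21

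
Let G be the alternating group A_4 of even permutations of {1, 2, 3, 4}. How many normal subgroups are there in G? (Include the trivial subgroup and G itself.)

G has 10 subgroups. Checking conjugation-invariance by order — order 1: 1/1 normal; order 2: 0/3 normal; order 3: 0/4 normal; order 4: 1/1 normal; order 12: 1/1 normal.
Total normal subgroups: 3.

3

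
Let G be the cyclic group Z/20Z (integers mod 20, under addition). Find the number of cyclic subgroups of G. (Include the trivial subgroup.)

Group the elements of G by the cyclic subgroup they generate; each cyclic subgroup of order d accounts for φ(d) elements.
Cyclic subgroups by order — order 1: 1; order 2: 1; order 4: 1; order 5: 1; order 10: 1; order 20: 1.
Total: 6.

6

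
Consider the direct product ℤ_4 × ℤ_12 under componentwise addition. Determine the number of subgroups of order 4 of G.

7

|G| = 48 and 4 | 48, so subgroups of order 4 are possible by Lagrange.
The subgroups of order 4 are: {(0,0), (0,3), (0,6), (0,9)}; {(0,0), (0,6), (2,0), (2,6)}; {(0,0), (0,6), (2,3), (2,9)}; {(0,0), (1,0), (2,0), (3,0)}; … (7 in all).
So G has 7 subgroups of order 4.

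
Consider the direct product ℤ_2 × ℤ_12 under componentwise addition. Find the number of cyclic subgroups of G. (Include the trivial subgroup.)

12

A cyclic subgroup of order d is generated by each of its φ(d) elements of order d, so the cyclic subgroups of order d number (#elements of order d)/φ(d).
Cyclic subgroups by order — order 1: 1; order 2: 3; order 3: 1; order 4: 2; order 6: 3; order 12: 2.
Total: 12.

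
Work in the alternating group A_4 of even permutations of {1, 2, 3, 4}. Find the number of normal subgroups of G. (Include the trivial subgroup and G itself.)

G has 10 subgroups. Checking conjugation-invariance by order — order 1: 1/1 normal; order 2: 0/3 normal; order 3: 0/4 normal; order 4: 1/1 normal; order 12: 1/1 normal.
Total normal subgroups: 3.

3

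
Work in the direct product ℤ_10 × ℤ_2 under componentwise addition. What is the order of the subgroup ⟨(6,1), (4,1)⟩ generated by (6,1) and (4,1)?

10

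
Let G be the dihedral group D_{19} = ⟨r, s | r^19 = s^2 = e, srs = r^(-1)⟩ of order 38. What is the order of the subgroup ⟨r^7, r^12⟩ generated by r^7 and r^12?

19

|⟨r^7⟩| = 19 and |⟨r^12⟩| = 19, so |H| is a multiple of lcm(19, 19) = 19 and divides |G| = 38.
Closing under the operation: H = {e, r, r^2, r^3, r^4, r^5, r^6, r^7, r^8, r^9, r^10, r^11, r^12, r^13, r^14, r^15, r^16, r^17, r^18}, so |H| = 19.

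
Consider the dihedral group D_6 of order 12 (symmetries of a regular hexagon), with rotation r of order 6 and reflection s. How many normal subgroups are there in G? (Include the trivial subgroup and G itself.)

7

G has 16 subgroups. Checking conjugation-invariance by order — order 1: 1/1 normal; order 2: 1/7 normal; order 3: 1/1 normal; order 4: 0/3 normal; order 6: 3/3 normal; order 12: 1/1 normal.
Total normal subgroups: 7.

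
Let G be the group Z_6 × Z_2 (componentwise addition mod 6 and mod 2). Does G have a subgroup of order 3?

Yes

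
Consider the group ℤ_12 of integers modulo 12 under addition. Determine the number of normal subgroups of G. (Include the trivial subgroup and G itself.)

6

G is abelian, so every subgroup is normal.
G has 6 subgroups in total, hence 6 normal subgroups.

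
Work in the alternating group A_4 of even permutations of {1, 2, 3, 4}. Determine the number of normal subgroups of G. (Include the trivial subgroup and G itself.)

3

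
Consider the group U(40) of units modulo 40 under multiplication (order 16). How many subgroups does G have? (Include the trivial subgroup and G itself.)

27

|G| = 16, so by Lagrange every subgroup order divides 16. Divisors: 1, 2, 4, 8, 16.
Subgroups by order — order 1: 1; order 2: 7; order 4: 11; order 8: 7; order 16: 1.
Total: 1 + 7 + 11 + 7 + 1 = 27.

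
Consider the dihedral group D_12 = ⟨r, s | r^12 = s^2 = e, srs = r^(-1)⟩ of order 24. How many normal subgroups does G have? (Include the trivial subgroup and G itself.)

9

G has 34 subgroups. Checking conjugation-invariance by order — order 1: 1/1 normal; order 2: 1/13 normal; order 3: 1/1 normal; order 4: 1/7 normal; order 6: 1/5 normal; order 8: 0/3 normal; order 12: 3/3 normal; order 24: 1/1 normal.
Total normal subgroups: 9.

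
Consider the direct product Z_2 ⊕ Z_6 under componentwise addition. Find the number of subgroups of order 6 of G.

|G| = 12 and 6 | 12, so subgroups of order 6 are possible by Lagrange.
The subgroups of order 6 are: {(0,0), (0,1), (0,2), (0,3), (0,4), (0,5)}; {(0,0), (0,2), (0,4), (1,0), (1,2), (1,4)}; {(0,0), (0,2), (0,4), (1,1), (1,3), (1,5)}.
So G has 3 subgroups of order 6.

3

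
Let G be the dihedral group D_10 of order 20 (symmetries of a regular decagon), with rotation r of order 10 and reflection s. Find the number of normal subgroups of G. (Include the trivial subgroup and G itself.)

7

G has 22 subgroups. Checking conjugation-invariance by order — order 1: 1/1 normal; order 2: 1/11 normal; order 4: 0/5 normal; order 5: 1/1 normal; order 10: 3/3 normal; order 20: 1/1 normal.
Total normal subgroups: 7.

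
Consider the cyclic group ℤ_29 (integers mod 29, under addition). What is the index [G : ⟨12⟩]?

|⟨12⟩| = 29 and |G| = 29.
By Lagrange, [G : H] = |G|/|H| = 29/29 = 1.

1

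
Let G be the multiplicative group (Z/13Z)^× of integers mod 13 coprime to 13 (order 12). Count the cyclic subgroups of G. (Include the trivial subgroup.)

6

Group the elements of G by the cyclic subgroup they generate; each cyclic subgroup of order d accounts for φ(d) elements.
Cyclic subgroups by order — order 1: 1; order 2: 1; order 3: 1; order 4: 1; order 6: 1; order 12: 1.
Total: 6.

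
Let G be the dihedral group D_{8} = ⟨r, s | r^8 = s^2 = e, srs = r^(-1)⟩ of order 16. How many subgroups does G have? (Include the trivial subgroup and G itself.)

|G| = 16, so by Lagrange every subgroup order divides 16. Divisors: 1, 2, 4, 8, 16.
Subgroups by order — order 1: 1; order 2: 9; order 4: 5; order 8: 3; order 16: 1.
Total: 1 + 9 + 5 + 3 + 1 = 19.

19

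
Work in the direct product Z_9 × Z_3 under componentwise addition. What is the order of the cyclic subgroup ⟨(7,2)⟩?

The order of (7,2) in Z_9 × Z_3 is lcm(ord(7) in Z_9, ord(2) in Z_3).
ord(7) = 9 and ord(2) = 3, so |⟨(7,2)⟩| = lcm(9, 3) = 9.

9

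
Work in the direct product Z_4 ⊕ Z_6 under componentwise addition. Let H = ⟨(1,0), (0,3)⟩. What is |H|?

8

|⟨(1,0)⟩| = 4 and |⟨(0,3)⟩| = 2, so |H| is a multiple of lcm(4, 2) = 4 and divides |G| = 24.
Closing under the operation: H = {(0,0), (0,3), (1,0), (1,3), (2,0), (2,3), (3,0), (3,3)}, so |H| = 8.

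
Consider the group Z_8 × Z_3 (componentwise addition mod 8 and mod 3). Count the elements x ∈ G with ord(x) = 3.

2

An element (a,b) has order lcm(ord(a), ord(b)); count pairs with lcm equal to 3.
Enumerating gives 2 such elements.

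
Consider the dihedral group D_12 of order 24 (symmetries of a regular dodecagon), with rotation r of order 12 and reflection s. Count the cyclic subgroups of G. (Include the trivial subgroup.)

Group the elements of G by the cyclic subgroup they generate; each cyclic subgroup of order d accounts for φ(d) elements.
Cyclic subgroups by order — order 1: 1; order 2: 13; order 3: 1; order 4: 1; order 6: 1; order 12: 1.
Total: 18.

18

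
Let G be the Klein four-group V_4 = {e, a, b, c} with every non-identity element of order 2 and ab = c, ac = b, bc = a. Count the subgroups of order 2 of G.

|G| = 4 and 2 | 4, so subgroups of order 2 are possible by Lagrange.
The subgroups of order 2 are: {e, a}; {e, b}; {e, c}.
So G has 3 subgroups of order 2.

3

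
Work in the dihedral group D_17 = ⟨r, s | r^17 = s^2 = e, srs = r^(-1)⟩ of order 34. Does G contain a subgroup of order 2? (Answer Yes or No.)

Yes

2 | 34. A subgroup of order 2 is {e, r^10s}.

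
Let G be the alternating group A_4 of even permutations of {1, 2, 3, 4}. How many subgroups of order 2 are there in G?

|G| = 12 and 2 | 12, so subgroups of order 2 are possible by Lagrange.
The subgroups of order 2 are: {e, (1 2)(3 4)}; {e, (1 3)(2 4)}; {e, (1 4)(2 3)}.
So G has 3 subgroups of order 2.

3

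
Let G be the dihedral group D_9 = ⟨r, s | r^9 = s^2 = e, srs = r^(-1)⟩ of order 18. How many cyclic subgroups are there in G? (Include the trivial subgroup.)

Group the elements of G by the cyclic subgroup they generate; each cyclic subgroup of order d accounts for φ(d) elements.
Cyclic subgroups by order — order 1: 1; order 2: 9; order 3: 1; order 9: 1.
Total: 12.

12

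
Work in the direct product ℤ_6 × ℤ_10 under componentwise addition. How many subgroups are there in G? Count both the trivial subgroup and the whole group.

20

|G| = 60, so by Lagrange every subgroup order divides 60. Divisors: 1, 2, 3, 4, 5, 6, 10, 12, 15, 20, 30, 60.
Subgroups by order — order 1: 1; order 2: 3; order 3: 1; order 4: 1; order 5: 1; order 6: 3; order 10: 3; order 12: 1; order 15: 1; order 20: 1; order 30: 3; order 60: 1.
Total: 1 + 3 + 1 + 1 + 1 + 3 + 3 + 1 + 1 + 1 + 3 + 1 = 20.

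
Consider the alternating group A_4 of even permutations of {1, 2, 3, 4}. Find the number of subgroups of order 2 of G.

|G| = 12 and 2 | 12, so subgroups of order 2 are possible by Lagrange.
The subgroups of order 2 are: {e, (1 2)(3 4)}; {e, (1 3)(2 4)}; {e, (1 4)(2 3)}.
So G has 3 subgroups of order 2.

3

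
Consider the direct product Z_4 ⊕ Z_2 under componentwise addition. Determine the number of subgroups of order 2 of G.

3

|G| = 8 and 2 | 8, so subgroups of order 2 are possible by Lagrange.
The subgroups of order 2 are: {(0,0), (0,1)}; {(0,0), (2,0)}; {(0,0), (2,1)}.
So G has 3 subgroups of order 2.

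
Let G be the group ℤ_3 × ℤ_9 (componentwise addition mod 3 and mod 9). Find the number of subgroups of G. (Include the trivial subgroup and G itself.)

10

|G| = 27, so by Lagrange every subgroup order divides 27. Divisors: 1, 3, 9, 27.
Subgroups by order — order 1: 1; order 3: 4; order 9: 4; order 27: 1.
Total: 1 + 4 + 4 + 1 = 10.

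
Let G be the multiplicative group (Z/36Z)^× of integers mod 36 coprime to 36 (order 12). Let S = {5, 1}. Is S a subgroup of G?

5 ∈ S but its inverse 29 ∉ S, so S is not a subgroup.

No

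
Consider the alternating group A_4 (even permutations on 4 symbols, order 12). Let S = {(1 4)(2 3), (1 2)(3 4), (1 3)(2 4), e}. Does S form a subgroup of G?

Yes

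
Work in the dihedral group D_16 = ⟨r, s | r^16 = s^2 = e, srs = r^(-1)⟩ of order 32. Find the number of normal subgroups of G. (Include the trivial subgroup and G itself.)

8

G has 36 subgroups. Checking conjugation-invariance by order — order 1: 1/1 normal; order 2: 1/17 normal; order 4: 1/9 normal; order 8: 1/5 normal; order 16: 3/3 normal; order 32: 1/1 normal.
Total normal subgroups: 8.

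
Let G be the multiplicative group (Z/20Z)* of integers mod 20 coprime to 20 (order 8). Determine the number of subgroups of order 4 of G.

|G| = 8 and 4 | 8, so subgroups of order 4 are possible by Lagrange.
The subgroups of order 4 are: {1, 9, 11, 19}; {1, 9, 13, 17}; {1, 3, 7, 9}.
So G has 3 subgroups of order 4.

3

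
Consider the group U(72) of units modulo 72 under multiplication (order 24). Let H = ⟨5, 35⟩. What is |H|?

12

|⟨5⟩| = 6 and |⟨35⟩| = 2, so |H| is a multiple of lcm(6, 2) = 6 and divides |G| = 24.
Closing under the operation: H = {1, 5, 7, 11, 25, 29, 31, 35, 49, 53, 55, 59}, so |H| = 12.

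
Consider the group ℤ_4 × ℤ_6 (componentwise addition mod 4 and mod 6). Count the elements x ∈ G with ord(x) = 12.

8

An element (a,b) has order lcm(ord(a), ord(b)); count pairs with lcm equal to 12.
Enumerating gives 8 such elements.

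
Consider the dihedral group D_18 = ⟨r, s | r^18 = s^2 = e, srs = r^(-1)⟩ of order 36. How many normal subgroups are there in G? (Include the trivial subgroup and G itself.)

9

G has 45 subgroups. Checking conjugation-invariance by order — order 1: 1/1 normal; order 2: 1/19 normal; order 3: 1/1 normal; order 4: 0/9 normal; order 6: 1/7 normal; order 9: 1/1 normal; order 12: 0/3 normal; order 18: 3/3 normal; order 36: 1/1 normal.
Total normal subgroups: 9.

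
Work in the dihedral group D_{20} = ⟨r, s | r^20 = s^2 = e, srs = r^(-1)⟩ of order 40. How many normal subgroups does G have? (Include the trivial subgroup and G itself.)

G has 48 subgroups. Checking conjugation-invariance by order — order 1: 1/1 normal; order 2: 1/21 normal; order 4: 1/11 normal; order 5: 1/1 normal; order 8: 0/5 normal; order 10: 1/5 normal; order 20: 3/3 normal; order 40: 1/1 normal.
Total normal subgroups: 9.

9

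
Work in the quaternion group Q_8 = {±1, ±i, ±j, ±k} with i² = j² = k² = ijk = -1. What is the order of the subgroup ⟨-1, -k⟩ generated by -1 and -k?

4

|⟨-1⟩| = 2 and |⟨-k⟩| = 4, so |H| is a multiple of lcm(2, 4) = 4 and divides |G| = 8.
Closing under the operation: H = {1, -1, k, -k}, so |H| = 4.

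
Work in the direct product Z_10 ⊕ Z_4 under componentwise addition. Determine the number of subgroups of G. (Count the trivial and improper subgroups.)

|G| = 40, so by Lagrange every subgroup order divides 40. Divisors: 1, 2, 4, 5, 8, 10, 20, 40.
Subgroups by order — order 1: 1; order 2: 3; order 4: 3; order 5: 1; order 8: 1; order 10: 3; order 20: 3; order 40: 1.
Total: 1 + 3 + 3 + 1 + 1 + 3 + 3 + 1 = 16.

16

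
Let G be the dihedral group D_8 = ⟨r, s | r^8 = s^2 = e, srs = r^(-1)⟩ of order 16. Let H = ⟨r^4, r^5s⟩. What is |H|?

4

|⟨r^4⟩| = 2 and |⟨r^5s⟩| = 2, so |H| is a multiple of lcm(2, 2) = 2 and divides |G| = 16.
Closing under the operation: H = {e, r^4, rs, r^5s}, so |H| = 4.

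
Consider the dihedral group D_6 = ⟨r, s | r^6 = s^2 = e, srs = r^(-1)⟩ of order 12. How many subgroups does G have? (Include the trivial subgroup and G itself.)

|G| = 12, so by Lagrange every subgroup order divides 12. Divisors: 1, 2, 3, 4, 6, 12.
Subgroups by order — order 1: 1; order 2: 7; order 3: 1; order 4: 3; order 6: 3; order 12: 1.
Total: 1 + 7 + 1 + 3 + 3 + 1 = 16.

16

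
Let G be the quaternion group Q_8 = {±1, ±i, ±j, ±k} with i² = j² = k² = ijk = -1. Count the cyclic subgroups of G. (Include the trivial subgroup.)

Each element a generates a cyclic subgroup ⟨a⟩; distinct elements may generate the same one (a cyclic group of order d has φ(d) generators).
Cyclic subgroups by order — order 1: 1; order 2: 1; order 4: 3.
Total: 5.

5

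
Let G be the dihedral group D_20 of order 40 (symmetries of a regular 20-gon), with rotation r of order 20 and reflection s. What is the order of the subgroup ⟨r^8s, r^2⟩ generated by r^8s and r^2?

|⟨r^8s⟩| = 2 and |⟨r^2⟩| = 10, so |H| is a multiple of lcm(2, 10) = 10 and divides |G| = 40.
Closing under the operation: H = {e, r^2, r^4, r^6, r^8, r^10, r^12, r^14, r^16, r^18, s, r^2s, r^4s, r^6s, r^8s, r^10s, r^12s, r^14s, r^16s, r^18s}, so |H| = 20.

20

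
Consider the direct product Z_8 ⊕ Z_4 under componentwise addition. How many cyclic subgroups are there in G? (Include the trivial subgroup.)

14

A cyclic subgroup of order d is generated by each of its φ(d) elements of order d, so the cyclic subgroups of order d number (#elements of order d)/φ(d).
Cyclic subgroups by order — order 1: 1; order 2: 3; order 4: 6; order 8: 4.
Total: 14.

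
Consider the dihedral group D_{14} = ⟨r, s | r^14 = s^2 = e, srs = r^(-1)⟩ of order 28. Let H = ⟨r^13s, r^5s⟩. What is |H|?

14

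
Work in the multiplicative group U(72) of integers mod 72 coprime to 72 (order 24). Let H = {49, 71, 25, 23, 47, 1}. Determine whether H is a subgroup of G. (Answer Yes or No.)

|H| = 6 divides |G| = 24, consistent with Lagrange.
H contains the identity, every element's inverse is in H, and H is closed under ·: it is a subgroup.
In fact H = ⟨23⟩.

Yes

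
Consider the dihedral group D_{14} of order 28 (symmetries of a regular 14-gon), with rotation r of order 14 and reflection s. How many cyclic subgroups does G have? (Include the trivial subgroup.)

A cyclic subgroup of order d is generated by each of its φ(d) elements of order d, so the cyclic subgroups of order d number (#elements of order d)/φ(d).
Cyclic subgroups by order — order 1: 1; order 2: 15; order 7: 1; order 14: 1.
Total: 18.

18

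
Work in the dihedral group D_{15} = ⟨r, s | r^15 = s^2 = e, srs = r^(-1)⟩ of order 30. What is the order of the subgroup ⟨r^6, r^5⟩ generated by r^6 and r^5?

|⟨r^6⟩| = 5 and |⟨r^5⟩| = 3, so |H| is a multiple of lcm(5, 3) = 15 and divides |G| = 30.
Closing under the operation: H = {e, r, r^2, r^3, r^4, r^5, r^6, r^7, r^8, r^9, r^10, r^11, r^12, r^13, r^14}, so |H| = 15.

15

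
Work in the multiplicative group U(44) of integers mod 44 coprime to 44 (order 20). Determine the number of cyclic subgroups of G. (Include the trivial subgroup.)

A cyclic subgroup of order d is generated by each of its φ(d) elements of order d, so the cyclic subgroups of order d number (#elements of order d)/φ(d).
Cyclic subgroups by order — order 1: 1; order 2: 3; order 5: 1; order 10: 3.
Total: 8.

8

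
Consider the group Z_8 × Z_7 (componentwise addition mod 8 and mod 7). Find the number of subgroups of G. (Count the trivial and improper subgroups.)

8

|G| = 56, so by Lagrange every subgroup order divides 56. Divisors: 1, 2, 4, 7, 8, 14, 28, 56.
Subgroups by order — order 1: 1; order 2: 1; order 4: 1; order 7: 1; order 8: 1; order 14: 1; order 28: 1; order 56: 1.
Total: 1 + 1 + 1 + 1 + 1 + 1 + 1 + 1 = 8.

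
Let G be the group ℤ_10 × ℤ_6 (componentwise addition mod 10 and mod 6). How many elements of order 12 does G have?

0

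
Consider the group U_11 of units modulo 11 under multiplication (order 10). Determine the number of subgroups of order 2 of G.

1

|G| = 10 and 2 | 10, so subgroups of order 2 are possible by Lagrange.
The subgroups of order 2 are: {1, 10}.
So G has 1 subgroup of order 2.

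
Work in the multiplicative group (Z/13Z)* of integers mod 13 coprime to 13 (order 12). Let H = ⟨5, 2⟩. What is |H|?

12

|⟨5⟩| = 4 and |⟨2⟩| = 12, so |H| is a multiple of lcm(4, 12) = 12 and divides |G| = 12.
Closing {5, 2} under the group operation gives all of G, so |H| = 12.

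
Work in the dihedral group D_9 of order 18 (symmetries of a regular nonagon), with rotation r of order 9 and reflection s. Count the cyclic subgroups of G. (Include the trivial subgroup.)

12

A cyclic subgroup of order d is generated by each of its φ(d) elements of order d, so the cyclic subgroups of order d number (#elements of order d)/φ(d).
Cyclic subgroups by order — order 1: 1; order 2: 9; order 3: 1; order 9: 1.
Total: 12.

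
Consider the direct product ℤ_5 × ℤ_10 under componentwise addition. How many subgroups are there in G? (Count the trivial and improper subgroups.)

16

|G| = 50, so by Lagrange every subgroup order divides 50. Divisors: 1, 2, 5, 10, 25, 50.
Subgroups by order — order 1: 1; order 2: 1; order 5: 6; order 10: 6; order 25: 1; order 50: 1.
Total: 1 + 1 + 6 + 6 + 1 + 1 = 16.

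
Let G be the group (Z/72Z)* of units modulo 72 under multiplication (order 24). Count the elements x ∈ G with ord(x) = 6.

14

Enumerating element orders in G gives 14 elements of order 6.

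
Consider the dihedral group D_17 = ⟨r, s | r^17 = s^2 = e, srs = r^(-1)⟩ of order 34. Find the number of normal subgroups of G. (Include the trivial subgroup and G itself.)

3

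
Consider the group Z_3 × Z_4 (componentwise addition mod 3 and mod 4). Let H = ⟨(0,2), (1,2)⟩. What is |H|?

6

|⟨(0,2)⟩| = 2 and |⟨(1,2)⟩| = 6, so |H| is a multiple of lcm(2, 6) = 6 and divides |G| = 12.
Closing under the operation: H = {(0,0), (0,2), (1,0), (1,2), (2,0), (2,2)}, so |H| = 6.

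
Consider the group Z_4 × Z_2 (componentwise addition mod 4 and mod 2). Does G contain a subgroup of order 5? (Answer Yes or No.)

5 does not divide |G| = 8, so by Lagrange no subgroup of order 5 exists.

No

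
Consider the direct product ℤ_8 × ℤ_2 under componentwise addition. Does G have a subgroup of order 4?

4 | 16. A subgroup of order 4 is {(0,0), (0,1), (4,0), (4,1)}.

Yes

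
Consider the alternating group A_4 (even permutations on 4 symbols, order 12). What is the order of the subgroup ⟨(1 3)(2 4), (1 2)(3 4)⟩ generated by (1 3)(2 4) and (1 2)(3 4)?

|⟨(1 3)(2 4)⟩| = 2 and |⟨(1 2)(3 4)⟩| = 2, so |H| is a multiple of lcm(2, 2) = 2 and divides |G| = 12.
Closing under the operation: H = {e, (1 2)(3 4), (1 3)(2 4), (1 4)(2 3)}, so |H| = 4.

4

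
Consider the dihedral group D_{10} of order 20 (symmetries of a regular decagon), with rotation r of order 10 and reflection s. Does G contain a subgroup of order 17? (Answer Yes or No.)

17 does not divide |G| = 20, so by Lagrange no subgroup of order 17 exists.

No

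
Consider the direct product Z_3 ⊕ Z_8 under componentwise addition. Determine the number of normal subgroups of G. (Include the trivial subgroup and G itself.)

G is abelian, so every subgroup is normal.
G has 8 subgroups in total, hence 8 normal subgroups.

8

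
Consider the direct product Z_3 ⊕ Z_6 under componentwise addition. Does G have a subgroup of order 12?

No

12 does not divide |G| = 18, so by Lagrange no subgroup of order 12 exists.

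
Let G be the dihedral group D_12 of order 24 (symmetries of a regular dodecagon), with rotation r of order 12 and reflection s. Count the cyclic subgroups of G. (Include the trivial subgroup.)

18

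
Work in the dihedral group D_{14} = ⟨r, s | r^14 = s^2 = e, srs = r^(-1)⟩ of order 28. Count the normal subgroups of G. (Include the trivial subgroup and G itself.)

G has 28 subgroups. Checking conjugation-invariance by order — order 1: 1/1 normal; order 2: 1/15 normal; order 4: 0/7 normal; order 7: 1/1 normal; order 14: 3/3 normal; order 28: 1/1 normal.
Total normal subgroups: 7.

7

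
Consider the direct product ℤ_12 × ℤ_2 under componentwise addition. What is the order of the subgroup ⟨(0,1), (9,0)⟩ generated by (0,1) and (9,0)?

8

|⟨(0,1)⟩| = 2 and |⟨(9,0)⟩| = 4, so |H| is a multiple of lcm(2, 4) = 4 and divides |G| = 24.
Closing under the operation: H = {(0,0), (0,1), (3,0), (3,1), (6,0), (6,1), (9,0), (9,1)}, so |H| = 8.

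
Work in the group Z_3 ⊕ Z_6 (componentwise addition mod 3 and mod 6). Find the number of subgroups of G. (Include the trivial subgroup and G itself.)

12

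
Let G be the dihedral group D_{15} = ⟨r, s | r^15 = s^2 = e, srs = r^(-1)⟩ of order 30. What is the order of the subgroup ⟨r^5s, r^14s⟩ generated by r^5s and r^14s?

|⟨r^5s⟩| = 2 and |⟨r^14s⟩| = 2, so |H| is a multiple of lcm(2, 2) = 2 and divides |G| = 30.
Closing under the operation: H = {e, r^3, r^6, r^9, r^12, r^2s, r^5s, r^8s, r^11s, r^14s}, so |H| = 10.

10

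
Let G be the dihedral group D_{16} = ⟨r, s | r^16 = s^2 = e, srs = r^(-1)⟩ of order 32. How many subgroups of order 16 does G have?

3

|G| = 32 and 16 | 32, so subgroups of order 16 are possible by Lagrange.
The subgroups of order 16 are: {e, r, r^2, r^3, r^4, r^5, r^6, r^7, r^8, r^9, r^10, r^11, r^12, r^13, r^14, r^15}; {e, r^2, r^4, r^6, r^8, r^10, r^12, r^14, s, r^2s, r^4s, r^6s, r^8s, r^10s, r^12s, r^14s}; {e, r^2, r^4, r^6, r^8, r^10, r^12, r^14, rs, r^3s, r^5s, r^7s, r^9s, r^11s, r^13s, r^15s}.
So G has 3 subgroups of order 16.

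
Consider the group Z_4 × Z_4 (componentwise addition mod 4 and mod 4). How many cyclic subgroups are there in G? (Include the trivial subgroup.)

Each element a generates a cyclic subgroup ⟨a⟩; distinct elements may generate the same one (a cyclic group of order d has φ(d) generators).
Cyclic subgroups by order — order 1: 1; order 2: 3; order 4: 6.
Total: 10.

10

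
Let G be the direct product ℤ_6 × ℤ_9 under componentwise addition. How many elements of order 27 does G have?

An element (a,b) has order lcm(ord(a), ord(b)); count pairs with lcm equal to 27.
Enumerating gives 0 such elements.

0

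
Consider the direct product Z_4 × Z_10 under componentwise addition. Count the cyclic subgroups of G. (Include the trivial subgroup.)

12

Group the elements of G by the cyclic subgroup they generate; each cyclic subgroup of order d accounts for φ(d) elements.
Cyclic subgroups by order — order 1: 1; order 2: 3; order 4: 2; order 5: 1; order 10: 3; order 20: 2.
Total: 12.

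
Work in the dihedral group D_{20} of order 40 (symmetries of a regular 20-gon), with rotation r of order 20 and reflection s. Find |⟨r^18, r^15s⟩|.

|⟨r^18⟩| = 10 and |⟨r^15s⟩| = 2, so |H| is a multiple of lcm(10, 2) = 10 and divides |G| = 40.
Closing under the operation: H = {e, r^2, r^4, r^6, r^8, r^10, r^12, r^14, r^16, r^18, rs, r^3s, r^5s, r^7s, r^9s, r^11s, r^13s, r^15s, r^17s, r^19s}, so |H| = 20.

20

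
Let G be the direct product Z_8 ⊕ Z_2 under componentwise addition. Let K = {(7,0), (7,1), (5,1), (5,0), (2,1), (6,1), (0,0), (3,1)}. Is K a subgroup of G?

No

(7,1) ∈ K but its inverse (1,1) ∉ K, so K is not a subgroup.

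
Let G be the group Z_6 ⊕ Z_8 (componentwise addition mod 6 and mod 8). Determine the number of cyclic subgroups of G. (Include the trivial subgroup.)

16

A cyclic subgroup of order d is generated by each of its φ(d) elements of order d, so the cyclic subgroups of order d number (#elements of order d)/φ(d).
Cyclic subgroups by order — order 1: 1; order 2: 3; order 3: 1; order 4: 2; order 6: 3; order 8: 2; order 12: 2; order 24: 2.
Total: 16.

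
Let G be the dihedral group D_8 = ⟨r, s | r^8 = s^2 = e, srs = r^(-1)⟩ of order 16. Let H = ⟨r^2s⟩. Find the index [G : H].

|⟨r^2s⟩| = 2 and |G| = 16.
By Lagrange, [G : H] = |G|/|H| = 16/2 = 8.

8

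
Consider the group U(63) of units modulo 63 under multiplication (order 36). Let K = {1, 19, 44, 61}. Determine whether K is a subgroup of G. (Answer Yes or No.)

19 ∈ K but its inverse 10 ∉ K, so K is not a subgroup.

No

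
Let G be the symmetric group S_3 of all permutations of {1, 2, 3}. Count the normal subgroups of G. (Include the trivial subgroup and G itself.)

3

G has 6 subgroups. Checking conjugation-invariance by order — order 1: 1/1 normal; order 2: 0/3 normal; order 3: 1/1 normal; order 6: 1/1 normal.
Total normal subgroups: 3.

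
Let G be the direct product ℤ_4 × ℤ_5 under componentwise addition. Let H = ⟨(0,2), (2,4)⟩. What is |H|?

10

|⟨(0,2)⟩| = 5 and |⟨(2,4)⟩| = 10, so |H| is a multiple of lcm(5, 10) = 10 and divides |G| = 20.
Closing under the operation: H = {(0,0), (0,1), (0,2), (0,3), (0,4), (2,0), (2,1), (2,2), (2,3), (2,4)}, so |H| = 10.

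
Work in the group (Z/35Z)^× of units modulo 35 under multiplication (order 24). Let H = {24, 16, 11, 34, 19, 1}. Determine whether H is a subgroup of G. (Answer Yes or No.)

Yes

|H| = 6 divides |G| = 24, consistent with Lagrange.
H contains the identity, every element's inverse is in H, and H is closed under ·: it is a subgroup.
In fact H = ⟨19⟩.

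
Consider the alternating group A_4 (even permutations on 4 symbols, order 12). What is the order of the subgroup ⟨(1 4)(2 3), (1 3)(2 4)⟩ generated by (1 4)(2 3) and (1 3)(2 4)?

|⟨(1 4)(2 3)⟩| = 2 and |⟨(1 3)(2 4)⟩| = 2, so |H| is a multiple of lcm(2, 2) = 2 and divides |G| = 12.
Closing under the operation: H = {e, (1 2)(3 4), (1 3)(2 4), (1 4)(2 3)}, so |H| = 4.

4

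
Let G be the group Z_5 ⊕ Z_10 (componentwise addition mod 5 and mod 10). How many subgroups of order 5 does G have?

|G| = 50 and 5 | 50, so subgroups of order 5 are possible by Lagrange.
The subgroups of order 5 are: {(0,0), (0,2), (0,4), (0,6), (0,8)}; {(0,0), (1,0), (2,0), (3,0), (4,0)}; {(0,0), (1,2), (2,4), (3,6), (4,8)}; {(0,0), (1,4), (2,8), (3,2), (4,6)}; … (6 in all).
So G has 6 subgroups of order 5.

6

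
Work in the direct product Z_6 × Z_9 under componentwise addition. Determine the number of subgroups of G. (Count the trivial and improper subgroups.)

|G| = 54, so by Lagrange every subgroup order divides 54. Divisors: 1, 2, 3, 6, 9, 18, 27, 54.
Subgroups by order — order 1: 1; order 2: 1; order 3: 4; order 6: 4; order 9: 4; order 18: 4; order 27: 1; order 54: 1.
Total: 1 + 1 + 4 + 4 + 4 + 4 + 1 + 1 = 20.

20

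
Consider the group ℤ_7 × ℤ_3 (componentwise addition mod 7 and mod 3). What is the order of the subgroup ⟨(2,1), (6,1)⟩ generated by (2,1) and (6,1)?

21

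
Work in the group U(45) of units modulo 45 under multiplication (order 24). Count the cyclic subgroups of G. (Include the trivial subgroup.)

Group the elements of G by the cyclic subgroup they generate; each cyclic subgroup of order d accounts for φ(d) elements.
Cyclic subgroups by order — order 1: 1; order 2: 3; order 3: 1; order 4: 2; order 6: 3; order 12: 2.
Total: 12.

12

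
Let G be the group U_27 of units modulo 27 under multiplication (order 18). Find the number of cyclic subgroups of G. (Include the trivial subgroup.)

Group the elements of G by the cyclic subgroup they generate; each cyclic subgroup of order d accounts for φ(d) elements.
Cyclic subgroups by order — order 1: 1; order 2: 1; order 3: 1; order 6: 1; order 9: 1; order 18: 1.
Total: 6.

6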